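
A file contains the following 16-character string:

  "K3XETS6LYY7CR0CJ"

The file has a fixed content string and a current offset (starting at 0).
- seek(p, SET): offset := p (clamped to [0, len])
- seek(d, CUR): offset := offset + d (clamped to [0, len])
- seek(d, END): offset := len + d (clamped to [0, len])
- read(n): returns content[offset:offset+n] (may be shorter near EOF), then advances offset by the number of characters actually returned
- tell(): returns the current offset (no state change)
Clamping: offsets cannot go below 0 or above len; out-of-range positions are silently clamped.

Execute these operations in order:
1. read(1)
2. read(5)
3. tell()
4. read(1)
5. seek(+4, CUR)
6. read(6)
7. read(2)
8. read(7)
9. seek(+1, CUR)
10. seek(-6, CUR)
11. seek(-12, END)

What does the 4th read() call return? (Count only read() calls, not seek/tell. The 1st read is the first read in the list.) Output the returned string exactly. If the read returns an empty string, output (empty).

Answer: CR0CJ

Derivation:
After 1 (read(1)): returned 'K', offset=1
After 2 (read(5)): returned '3XETS', offset=6
After 3 (tell()): offset=6
After 4 (read(1)): returned '6', offset=7
After 5 (seek(+4, CUR)): offset=11
After 6 (read(6)): returned 'CR0CJ', offset=16
After 7 (read(2)): returned '', offset=16
After 8 (read(7)): returned '', offset=16
After 9 (seek(+1, CUR)): offset=16
After 10 (seek(-6, CUR)): offset=10
After 11 (seek(-12, END)): offset=4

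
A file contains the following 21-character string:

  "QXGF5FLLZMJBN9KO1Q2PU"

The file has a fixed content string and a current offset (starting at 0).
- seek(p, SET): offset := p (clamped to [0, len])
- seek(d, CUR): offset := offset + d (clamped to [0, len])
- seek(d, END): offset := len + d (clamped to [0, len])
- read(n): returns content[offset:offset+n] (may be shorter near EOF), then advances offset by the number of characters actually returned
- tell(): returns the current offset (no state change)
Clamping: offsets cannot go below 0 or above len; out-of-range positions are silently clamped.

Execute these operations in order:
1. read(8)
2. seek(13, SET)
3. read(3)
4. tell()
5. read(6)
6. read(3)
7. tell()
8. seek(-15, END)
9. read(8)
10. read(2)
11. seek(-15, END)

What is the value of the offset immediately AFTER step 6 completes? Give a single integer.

Answer: 21

Derivation:
After 1 (read(8)): returned 'QXGF5FLL', offset=8
After 2 (seek(13, SET)): offset=13
After 3 (read(3)): returned '9KO', offset=16
After 4 (tell()): offset=16
After 5 (read(6)): returned '1Q2PU', offset=21
After 6 (read(3)): returned '', offset=21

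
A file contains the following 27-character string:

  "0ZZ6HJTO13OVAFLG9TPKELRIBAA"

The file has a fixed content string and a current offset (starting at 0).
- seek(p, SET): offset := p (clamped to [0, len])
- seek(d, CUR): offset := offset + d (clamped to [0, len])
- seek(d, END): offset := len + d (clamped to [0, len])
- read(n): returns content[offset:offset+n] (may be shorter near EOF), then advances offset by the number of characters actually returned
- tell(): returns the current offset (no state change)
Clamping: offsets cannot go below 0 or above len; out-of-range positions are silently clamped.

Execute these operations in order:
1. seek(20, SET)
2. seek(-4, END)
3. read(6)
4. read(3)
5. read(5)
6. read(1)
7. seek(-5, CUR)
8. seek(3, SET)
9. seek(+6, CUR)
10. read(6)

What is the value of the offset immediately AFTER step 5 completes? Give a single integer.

After 1 (seek(20, SET)): offset=20
After 2 (seek(-4, END)): offset=23
After 3 (read(6)): returned 'IBAA', offset=27
After 4 (read(3)): returned '', offset=27
After 5 (read(5)): returned '', offset=27

Answer: 27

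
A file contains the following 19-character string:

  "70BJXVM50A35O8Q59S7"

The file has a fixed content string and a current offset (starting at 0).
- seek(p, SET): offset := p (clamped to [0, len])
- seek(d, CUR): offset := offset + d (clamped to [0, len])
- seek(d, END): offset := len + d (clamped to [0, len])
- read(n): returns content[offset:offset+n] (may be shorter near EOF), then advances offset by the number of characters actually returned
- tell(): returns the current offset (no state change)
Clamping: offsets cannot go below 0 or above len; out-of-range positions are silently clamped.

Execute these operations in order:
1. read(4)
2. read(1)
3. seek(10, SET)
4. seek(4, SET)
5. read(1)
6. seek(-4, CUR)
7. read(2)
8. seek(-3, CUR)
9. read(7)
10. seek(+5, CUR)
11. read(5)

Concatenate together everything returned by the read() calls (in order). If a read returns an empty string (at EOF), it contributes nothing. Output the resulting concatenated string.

Answer: 70BJXX0B70BJXVMO8Q59

Derivation:
After 1 (read(4)): returned '70BJ', offset=4
After 2 (read(1)): returned 'X', offset=5
After 3 (seek(10, SET)): offset=10
After 4 (seek(4, SET)): offset=4
After 5 (read(1)): returned 'X', offset=5
After 6 (seek(-4, CUR)): offset=1
After 7 (read(2)): returned '0B', offset=3
After 8 (seek(-3, CUR)): offset=0
After 9 (read(7)): returned '70BJXVM', offset=7
After 10 (seek(+5, CUR)): offset=12
After 11 (read(5)): returned 'O8Q59', offset=17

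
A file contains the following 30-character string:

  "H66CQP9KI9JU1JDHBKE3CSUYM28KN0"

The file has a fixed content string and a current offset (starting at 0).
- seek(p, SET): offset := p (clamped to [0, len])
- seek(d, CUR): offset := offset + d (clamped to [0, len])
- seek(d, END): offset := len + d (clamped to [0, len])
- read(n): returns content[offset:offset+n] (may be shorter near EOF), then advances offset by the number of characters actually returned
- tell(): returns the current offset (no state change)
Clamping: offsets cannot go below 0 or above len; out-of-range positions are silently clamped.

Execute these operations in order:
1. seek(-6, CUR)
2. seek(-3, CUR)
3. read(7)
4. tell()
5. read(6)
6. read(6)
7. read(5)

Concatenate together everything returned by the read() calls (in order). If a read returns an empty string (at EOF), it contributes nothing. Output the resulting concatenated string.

After 1 (seek(-6, CUR)): offset=0
After 2 (seek(-3, CUR)): offset=0
After 3 (read(7)): returned 'H66CQP9', offset=7
After 4 (tell()): offset=7
After 5 (read(6)): returned 'KI9JU1', offset=13
After 6 (read(6)): returned 'JDHBKE', offset=19
After 7 (read(5)): returned '3CSUY', offset=24

Answer: H66CQP9KI9JU1JDHBKE3CSUY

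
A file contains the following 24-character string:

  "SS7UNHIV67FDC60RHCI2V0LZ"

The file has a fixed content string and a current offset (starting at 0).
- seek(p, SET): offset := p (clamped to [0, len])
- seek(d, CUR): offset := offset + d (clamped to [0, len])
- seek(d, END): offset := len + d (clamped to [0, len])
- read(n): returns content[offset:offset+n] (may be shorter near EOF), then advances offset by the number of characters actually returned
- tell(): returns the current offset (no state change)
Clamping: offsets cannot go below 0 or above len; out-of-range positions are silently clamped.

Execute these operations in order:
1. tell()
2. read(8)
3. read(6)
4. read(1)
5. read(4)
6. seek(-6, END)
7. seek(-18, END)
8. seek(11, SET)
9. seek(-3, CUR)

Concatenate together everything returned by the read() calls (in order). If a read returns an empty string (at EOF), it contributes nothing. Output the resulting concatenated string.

After 1 (tell()): offset=0
After 2 (read(8)): returned 'SS7UNHIV', offset=8
After 3 (read(6)): returned '67FDC6', offset=14
After 4 (read(1)): returned '0', offset=15
After 5 (read(4)): returned 'RHCI', offset=19
After 6 (seek(-6, END)): offset=18
After 7 (seek(-18, END)): offset=6
After 8 (seek(11, SET)): offset=11
After 9 (seek(-3, CUR)): offset=8

Answer: SS7UNHIV67FDC60RHCI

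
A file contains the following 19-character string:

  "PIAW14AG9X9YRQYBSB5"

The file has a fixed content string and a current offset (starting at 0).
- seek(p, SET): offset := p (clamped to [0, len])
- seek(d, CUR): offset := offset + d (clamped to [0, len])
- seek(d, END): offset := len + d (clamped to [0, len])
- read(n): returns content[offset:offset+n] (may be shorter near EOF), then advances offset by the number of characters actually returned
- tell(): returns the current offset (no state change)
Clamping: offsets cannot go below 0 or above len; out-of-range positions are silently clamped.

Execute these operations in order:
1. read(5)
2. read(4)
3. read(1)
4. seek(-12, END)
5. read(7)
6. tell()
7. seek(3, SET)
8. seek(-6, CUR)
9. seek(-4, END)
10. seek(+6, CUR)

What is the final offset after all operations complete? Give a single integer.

After 1 (read(5)): returned 'PIAW1', offset=5
After 2 (read(4)): returned '4AG9', offset=9
After 3 (read(1)): returned 'X', offset=10
After 4 (seek(-12, END)): offset=7
After 5 (read(7)): returned 'G9X9YRQ', offset=14
After 6 (tell()): offset=14
After 7 (seek(3, SET)): offset=3
After 8 (seek(-6, CUR)): offset=0
After 9 (seek(-4, END)): offset=15
After 10 (seek(+6, CUR)): offset=19

Answer: 19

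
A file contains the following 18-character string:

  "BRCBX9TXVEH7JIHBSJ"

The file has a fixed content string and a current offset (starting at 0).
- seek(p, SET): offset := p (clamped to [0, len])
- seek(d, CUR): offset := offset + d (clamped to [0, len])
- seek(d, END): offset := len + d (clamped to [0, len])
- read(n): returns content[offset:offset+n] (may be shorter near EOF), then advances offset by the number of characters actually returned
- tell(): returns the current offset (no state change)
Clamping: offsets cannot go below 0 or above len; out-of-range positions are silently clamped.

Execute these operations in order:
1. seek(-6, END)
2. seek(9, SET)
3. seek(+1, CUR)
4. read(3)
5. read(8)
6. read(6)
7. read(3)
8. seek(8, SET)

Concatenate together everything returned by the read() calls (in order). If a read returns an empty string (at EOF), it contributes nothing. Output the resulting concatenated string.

After 1 (seek(-6, END)): offset=12
After 2 (seek(9, SET)): offset=9
After 3 (seek(+1, CUR)): offset=10
After 4 (read(3)): returned 'H7J', offset=13
After 5 (read(8)): returned 'IHBSJ', offset=18
After 6 (read(6)): returned '', offset=18
After 7 (read(3)): returned '', offset=18
After 8 (seek(8, SET)): offset=8

Answer: H7JIHBSJ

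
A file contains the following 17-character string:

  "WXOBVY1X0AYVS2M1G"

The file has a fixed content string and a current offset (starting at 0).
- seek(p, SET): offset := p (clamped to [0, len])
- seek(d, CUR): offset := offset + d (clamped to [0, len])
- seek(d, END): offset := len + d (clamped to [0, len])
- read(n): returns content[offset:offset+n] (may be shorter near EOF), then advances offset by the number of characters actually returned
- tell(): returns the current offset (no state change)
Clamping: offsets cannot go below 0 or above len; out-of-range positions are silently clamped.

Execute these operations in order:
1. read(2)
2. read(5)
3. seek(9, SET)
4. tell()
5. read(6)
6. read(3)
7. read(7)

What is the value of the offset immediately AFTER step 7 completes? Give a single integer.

After 1 (read(2)): returned 'WX', offset=2
After 2 (read(5)): returned 'OBVY1', offset=7
After 3 (seek(9, SET)): offset=9
After 4 (tell()): offset=9
After 5 (read(6)): returned 'AYVS2M', offset=15
After 6 (read(3)): returned '1G', offset=17
After 7 (read(7)): returned '', offset=17

Answer: 17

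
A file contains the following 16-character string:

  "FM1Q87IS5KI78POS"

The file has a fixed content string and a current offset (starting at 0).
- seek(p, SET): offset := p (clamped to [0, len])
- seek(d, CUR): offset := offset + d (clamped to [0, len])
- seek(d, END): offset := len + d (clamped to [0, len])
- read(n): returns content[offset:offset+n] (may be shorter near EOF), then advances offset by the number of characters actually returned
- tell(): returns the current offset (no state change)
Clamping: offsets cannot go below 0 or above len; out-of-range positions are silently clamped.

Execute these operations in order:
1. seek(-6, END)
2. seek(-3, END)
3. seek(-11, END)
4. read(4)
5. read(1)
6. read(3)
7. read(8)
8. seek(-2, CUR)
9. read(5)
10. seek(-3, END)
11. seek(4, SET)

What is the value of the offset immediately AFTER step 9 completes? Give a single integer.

Answer: 16

Derivation:
After 1 (seek(-6, END)): offset=10
After 2 (seek(-3, END)): offset=13
After 3 (seek(-11, END)): offset=5
After 4 (read(4)): returned '7IS5', offset=9
After 5 (read(1)): returned 'K', offset=10
After 6 (read(3)): returned 'I78', offset=13
After 7 (read(8)): returned 'POS', offset=16
After 8 (seek(-2, CUR)): offset=14
After 9 (read(5)): returned 'OS', offset=16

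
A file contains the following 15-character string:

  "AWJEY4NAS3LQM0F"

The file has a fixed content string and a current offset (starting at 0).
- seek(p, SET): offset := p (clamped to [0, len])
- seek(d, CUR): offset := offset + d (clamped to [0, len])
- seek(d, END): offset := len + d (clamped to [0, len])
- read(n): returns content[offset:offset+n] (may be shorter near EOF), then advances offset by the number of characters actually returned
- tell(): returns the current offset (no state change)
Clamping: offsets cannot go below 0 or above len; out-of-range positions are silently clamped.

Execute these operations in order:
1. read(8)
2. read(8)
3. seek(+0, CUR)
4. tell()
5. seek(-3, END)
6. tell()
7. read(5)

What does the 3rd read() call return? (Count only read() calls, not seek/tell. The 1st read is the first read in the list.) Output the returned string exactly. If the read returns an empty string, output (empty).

After 1 (read(8)): returned 'AWJEY4NA', offset=8
After 2 (read(8)): returned 'S3LQM0F', offset=15
After 3 (seek(+0, CUR)): offset=15
After 4 (tell()): offset=15
After 5 (seek(-3, END)): offset=12
After 6 (tell()): offset=12
After 7 (read(5)): returned 'M0F', offset=15

Answer: M0F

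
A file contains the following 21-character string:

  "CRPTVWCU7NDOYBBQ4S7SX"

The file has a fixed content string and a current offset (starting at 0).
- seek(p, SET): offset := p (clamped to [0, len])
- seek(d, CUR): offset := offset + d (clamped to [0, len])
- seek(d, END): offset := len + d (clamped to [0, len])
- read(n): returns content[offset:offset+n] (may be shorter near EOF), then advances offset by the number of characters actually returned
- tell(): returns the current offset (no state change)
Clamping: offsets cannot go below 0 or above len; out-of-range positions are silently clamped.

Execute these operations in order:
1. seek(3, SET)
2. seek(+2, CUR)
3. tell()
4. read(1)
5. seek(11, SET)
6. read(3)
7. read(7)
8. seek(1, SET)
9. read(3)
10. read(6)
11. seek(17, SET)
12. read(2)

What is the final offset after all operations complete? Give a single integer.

After 1 (seek(3, SET)): offset=3
After 2 (seek(+2, CUR)): offset=5
After 3 (tell()): offset=5
After 4 (read(1)): returned 'W', offset=6
After 5 (seek(11, SET)): offset=11
After 6 (read(3)): returned 'OYB', offset=14
After 7 (read(7)): returned 'BQ4S7SX', offset=21
After 8 (seek(1, SET)): offset=1
After 9 (read(3)): returned 'RPT', offset=4
After 10 (read(6)): returned 'VWCU7N', offset=10
After 11 (seek(17, SET)): offset=17
After 12 (read(2)): returned 'S7', offset=19

Answer: 19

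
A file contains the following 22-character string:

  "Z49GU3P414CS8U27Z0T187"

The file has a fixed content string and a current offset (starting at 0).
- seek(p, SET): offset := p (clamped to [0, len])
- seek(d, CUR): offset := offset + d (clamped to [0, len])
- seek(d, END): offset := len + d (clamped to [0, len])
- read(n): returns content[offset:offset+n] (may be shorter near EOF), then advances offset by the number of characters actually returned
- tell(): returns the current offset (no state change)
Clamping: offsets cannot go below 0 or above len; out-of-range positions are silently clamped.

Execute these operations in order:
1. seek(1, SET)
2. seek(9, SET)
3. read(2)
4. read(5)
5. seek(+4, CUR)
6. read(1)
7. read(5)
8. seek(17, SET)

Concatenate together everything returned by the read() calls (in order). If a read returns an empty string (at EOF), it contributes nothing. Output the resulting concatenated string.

Answer: 4CS8U2787

Derivation:
After 1 (seek(1, SET)): offset=1
After 2 (seek(9, SET)): offset=9
After 3 (read(2)): returned '4C', offset=11
After 4 (read(5)): returned 'S8U27', offset=16
After 5 (seek(+4, CUR)): offset=20
After 6 (read(1)): returned '8', offset=21
After 7 (read(5)): returned '7', offset=22
After 8 (seek(17, SET)): offset=17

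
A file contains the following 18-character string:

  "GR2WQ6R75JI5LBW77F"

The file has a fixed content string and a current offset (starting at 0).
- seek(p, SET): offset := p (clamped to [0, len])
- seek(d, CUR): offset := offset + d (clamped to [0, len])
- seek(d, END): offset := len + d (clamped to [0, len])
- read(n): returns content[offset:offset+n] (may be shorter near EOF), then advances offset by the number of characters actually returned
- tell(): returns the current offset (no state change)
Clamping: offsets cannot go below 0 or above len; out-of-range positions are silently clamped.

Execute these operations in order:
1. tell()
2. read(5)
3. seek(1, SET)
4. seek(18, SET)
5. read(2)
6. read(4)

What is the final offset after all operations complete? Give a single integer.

After 1 (tell()): offset=0
After 2 (read(5)): returned 'GR2WQ', offset=5
After 3 (seek(1, SET)): offset=1
After 4 (seek(18, SET)): offset=18
After 5 (read(2)): returned '', offset=18
After 6 (read(4)): returned '', offset=18

Answer: 18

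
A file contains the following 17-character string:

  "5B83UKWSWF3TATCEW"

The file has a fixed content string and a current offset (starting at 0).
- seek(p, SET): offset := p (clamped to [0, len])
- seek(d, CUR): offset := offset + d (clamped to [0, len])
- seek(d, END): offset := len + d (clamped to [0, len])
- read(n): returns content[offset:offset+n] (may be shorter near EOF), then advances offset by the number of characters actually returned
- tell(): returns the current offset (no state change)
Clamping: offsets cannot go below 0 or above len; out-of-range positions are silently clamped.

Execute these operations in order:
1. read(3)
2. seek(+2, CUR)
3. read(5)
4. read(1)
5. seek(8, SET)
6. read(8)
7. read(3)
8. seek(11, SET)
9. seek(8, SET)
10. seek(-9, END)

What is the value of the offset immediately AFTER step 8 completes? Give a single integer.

Answer: 11

Derivation:
After 1 (read(3)): returned '5B8', offset=3
After 2 (seek(+2, CUR)): offset=5
After 3 (read(5)): returned 'KWSWF', offset=10
After 4 (read(1)): returned '3', offset=11
After 5 (seek(8, SET)): offset=8
After 6 (read(8)): returned 'WF3TATCE', offset=16
After 7 (read(3)): returned 'W', offset=17
After 8 (seek(11, SET)): offset=11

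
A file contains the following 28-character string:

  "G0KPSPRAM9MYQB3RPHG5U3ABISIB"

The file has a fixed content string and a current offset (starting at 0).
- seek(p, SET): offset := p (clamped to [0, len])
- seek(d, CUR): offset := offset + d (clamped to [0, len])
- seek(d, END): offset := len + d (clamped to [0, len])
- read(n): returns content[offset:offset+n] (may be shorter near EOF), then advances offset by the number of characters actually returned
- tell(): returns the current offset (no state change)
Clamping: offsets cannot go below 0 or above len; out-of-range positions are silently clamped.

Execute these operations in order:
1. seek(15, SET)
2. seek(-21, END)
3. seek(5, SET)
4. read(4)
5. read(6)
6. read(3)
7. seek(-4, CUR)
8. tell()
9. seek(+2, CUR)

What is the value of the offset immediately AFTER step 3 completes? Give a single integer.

Answer: 5

Derivation:
After 1 (seek(15, SET)): offset=15
After 2 (seek(-21, END)): offset=7
After 3 (seek(5, SET)): offset=5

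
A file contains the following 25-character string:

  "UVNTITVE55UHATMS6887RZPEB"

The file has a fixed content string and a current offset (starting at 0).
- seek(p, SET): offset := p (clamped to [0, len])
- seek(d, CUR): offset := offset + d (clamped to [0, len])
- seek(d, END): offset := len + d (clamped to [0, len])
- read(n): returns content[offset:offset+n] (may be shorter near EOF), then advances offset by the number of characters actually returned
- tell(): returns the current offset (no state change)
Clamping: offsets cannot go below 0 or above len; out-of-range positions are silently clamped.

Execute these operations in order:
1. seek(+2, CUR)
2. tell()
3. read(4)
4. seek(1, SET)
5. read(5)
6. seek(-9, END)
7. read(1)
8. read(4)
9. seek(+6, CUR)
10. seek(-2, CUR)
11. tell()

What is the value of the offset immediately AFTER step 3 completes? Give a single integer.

Answer: 6

Derivation:
After 1 (seek(+2, CUR)): offset=2
After 2 (tell()): offset=2
After 3 (read(4)): returned 'NTIT', offset=6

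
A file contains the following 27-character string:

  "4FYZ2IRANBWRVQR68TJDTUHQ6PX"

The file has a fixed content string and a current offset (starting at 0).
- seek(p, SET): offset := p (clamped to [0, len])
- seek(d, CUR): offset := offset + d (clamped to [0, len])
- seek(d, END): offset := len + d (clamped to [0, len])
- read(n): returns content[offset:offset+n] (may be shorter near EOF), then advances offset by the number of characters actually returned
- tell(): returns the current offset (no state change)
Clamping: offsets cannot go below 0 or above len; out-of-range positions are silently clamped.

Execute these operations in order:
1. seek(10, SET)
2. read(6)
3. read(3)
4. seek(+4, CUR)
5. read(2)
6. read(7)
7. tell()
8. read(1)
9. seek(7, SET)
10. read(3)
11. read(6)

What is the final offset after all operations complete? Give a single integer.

Answer: 16

Derivation:
After 1 (seek(10, SET)): offset=10
After 2 (read(6)): returned 'WRVQR6', offset=16
After 3 (read(3)): returned '8TJ', offset=19
After 4 (seek(+4, CUR)): offset=23
After 5 (read(2)): returned 'Q6', offset=25
After 6 (read(7)): returned 'PX', offset=27
After 7 (tell()): offset=27
After 8 (read(1)): returned '', offset=27
After 9 (seek(7, SET)): offset=7
After 10 (read(3)): returned 'ANB', offset=10
After 11 (read(6)): returned 'WRVQR6', offset=16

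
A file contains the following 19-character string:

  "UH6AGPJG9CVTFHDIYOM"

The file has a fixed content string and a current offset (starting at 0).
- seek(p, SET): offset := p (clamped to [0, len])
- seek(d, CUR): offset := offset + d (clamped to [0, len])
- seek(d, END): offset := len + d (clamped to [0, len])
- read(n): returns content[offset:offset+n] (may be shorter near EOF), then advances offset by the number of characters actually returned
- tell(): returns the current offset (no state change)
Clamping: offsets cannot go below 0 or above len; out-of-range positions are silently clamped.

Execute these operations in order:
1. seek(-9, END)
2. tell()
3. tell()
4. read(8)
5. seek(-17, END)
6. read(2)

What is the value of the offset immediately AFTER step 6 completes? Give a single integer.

Answer: 4

Derivation:
After 1 (seek(-9, END)): offset=10
After 2 (tell()): offset=10
After 3 (tell()): offset=10
After 4 (read(8)): returned 'VTFHDIYO', offset=18
After 5 (seek(-17, END)): offset=2
After 6 (read(2)): returned '6A', offset=4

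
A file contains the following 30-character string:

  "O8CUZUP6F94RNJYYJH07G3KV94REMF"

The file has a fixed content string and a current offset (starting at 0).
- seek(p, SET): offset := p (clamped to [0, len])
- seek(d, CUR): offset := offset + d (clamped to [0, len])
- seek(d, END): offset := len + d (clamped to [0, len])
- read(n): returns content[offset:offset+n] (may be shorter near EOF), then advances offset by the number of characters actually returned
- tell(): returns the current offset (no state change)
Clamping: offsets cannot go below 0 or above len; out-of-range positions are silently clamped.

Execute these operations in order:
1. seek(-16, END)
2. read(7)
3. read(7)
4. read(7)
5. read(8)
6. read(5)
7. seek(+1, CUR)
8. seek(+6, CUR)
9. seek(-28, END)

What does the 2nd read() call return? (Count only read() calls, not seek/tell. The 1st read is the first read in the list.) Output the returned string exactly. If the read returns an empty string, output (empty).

After 1 (seek(-16, END)): offset=14
After 2 (read(7)): returned 'YYJH07G', offset=21
After 3 (read(7)): returned '3KV94RE', offset=28
After 4 (read(7)): returned 'MF', offset=30
After 5 (read(8)): returned '', offset=30
After 6 (read(5)): returned '', offset=30
After 7 (seek(+1, CUR)): offset=30
After 8 (seek(+6, CUR)): offset=30
After 9 (seek(-28, END)): offset=2

Answer: 3KV94RE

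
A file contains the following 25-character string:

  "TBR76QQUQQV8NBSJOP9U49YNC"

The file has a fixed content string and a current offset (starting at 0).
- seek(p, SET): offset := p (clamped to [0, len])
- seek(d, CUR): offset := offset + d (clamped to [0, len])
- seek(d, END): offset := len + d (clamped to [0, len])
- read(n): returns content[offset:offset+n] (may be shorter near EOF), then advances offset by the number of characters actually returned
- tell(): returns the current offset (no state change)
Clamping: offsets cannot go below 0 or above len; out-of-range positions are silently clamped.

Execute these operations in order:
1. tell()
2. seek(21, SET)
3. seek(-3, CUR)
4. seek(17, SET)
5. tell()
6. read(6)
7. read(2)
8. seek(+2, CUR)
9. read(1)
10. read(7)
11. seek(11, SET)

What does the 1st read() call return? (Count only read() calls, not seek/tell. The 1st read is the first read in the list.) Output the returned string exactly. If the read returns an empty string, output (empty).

Answer: P9U49Y

Derivation:
After 1 (tell()): offset=0
After 2 (seek(21, SET)): offset=21
After 3 (seek(-3, CUR)): offset=18
After 4 (seek(17, SET)): offset=17
After 5 (tell()): offset=17
After 6 (read(6)): returned 'P9U49Y', offset=23
After 7 (read(2)): returned 'NC', offset=25
After 8 (seek(+2, CUR)): offset=25
After 9 (read(1)): returned '', offset=25
After 10 (read(7)): returned '', offset=25
After 11 (seek(11, SET)): offset=11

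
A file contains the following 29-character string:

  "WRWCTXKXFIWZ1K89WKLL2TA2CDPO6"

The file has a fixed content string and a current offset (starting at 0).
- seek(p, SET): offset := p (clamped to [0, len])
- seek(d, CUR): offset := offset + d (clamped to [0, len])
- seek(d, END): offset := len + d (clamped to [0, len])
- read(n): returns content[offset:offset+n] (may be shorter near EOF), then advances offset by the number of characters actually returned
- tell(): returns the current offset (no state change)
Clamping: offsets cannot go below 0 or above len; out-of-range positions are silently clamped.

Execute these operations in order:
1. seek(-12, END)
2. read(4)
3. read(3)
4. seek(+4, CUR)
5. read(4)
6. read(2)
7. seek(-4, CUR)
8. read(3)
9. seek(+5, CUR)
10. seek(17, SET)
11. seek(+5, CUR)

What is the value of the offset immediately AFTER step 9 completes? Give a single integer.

Answer: 29

Derivation:
After 1 (seek(-12, END)): offset=17
After 2 (read(4)): returned 'KLL2', offset=21
After 3 (read(3)): returned 'TA2', offset=24
After 4 (seek(+4, CUR)): offset=28
After 5 (read(4)): returned '6', offset=29
After 6 (read(2)): returned '', offset=29
After 7 (seek(-4, CUR)): offset=25
After 8 (read(3)): returned 'DPO', offset=28
After 9 (seek(+5, CUR)): offset=29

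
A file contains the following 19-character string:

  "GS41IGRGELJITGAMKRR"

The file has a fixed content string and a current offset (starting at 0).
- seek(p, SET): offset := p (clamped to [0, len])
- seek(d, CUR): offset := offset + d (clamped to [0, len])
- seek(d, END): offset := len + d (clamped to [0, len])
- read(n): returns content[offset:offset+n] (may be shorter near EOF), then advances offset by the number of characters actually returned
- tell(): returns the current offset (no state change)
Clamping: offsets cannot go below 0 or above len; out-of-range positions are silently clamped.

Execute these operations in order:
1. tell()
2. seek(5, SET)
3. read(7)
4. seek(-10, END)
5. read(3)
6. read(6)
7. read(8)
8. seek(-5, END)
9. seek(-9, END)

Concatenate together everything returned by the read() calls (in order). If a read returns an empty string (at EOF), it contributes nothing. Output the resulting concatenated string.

Answer: GRGELJILJITGAMKRR

Derivation:
After 1 (tell()): offset=0
After 2 (seek(5, SET)): offset=5
After 3 (read(7)): returned 'GRGELJI', offset=12
After 4 (seek(-10, END)): offset=9
After 5 (read(3)): returned 'LJI', offset=12
After 6 (read(6)): returned 'TGAMKR', offset=18
After 7 (read(8)): returned 'R', offset=19
After 8 (seek(-5, END)): offset=14
After 9 (seek(-9, END)): offset=10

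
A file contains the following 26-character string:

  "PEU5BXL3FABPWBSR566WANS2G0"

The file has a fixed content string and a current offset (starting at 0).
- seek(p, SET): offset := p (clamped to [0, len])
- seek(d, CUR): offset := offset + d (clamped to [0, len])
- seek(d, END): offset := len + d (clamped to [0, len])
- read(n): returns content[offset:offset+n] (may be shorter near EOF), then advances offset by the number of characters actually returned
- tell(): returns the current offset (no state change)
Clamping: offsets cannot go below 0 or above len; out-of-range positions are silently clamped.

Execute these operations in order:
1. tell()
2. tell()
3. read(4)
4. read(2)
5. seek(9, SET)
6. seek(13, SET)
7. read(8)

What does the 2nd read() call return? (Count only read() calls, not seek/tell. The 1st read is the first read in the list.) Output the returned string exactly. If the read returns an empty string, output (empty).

After 1 (tell()): offset=0
After 2 (tell()): offset=0
After 3 (read(4)): returned 'PEU5', offset=4
After 4 (read(2)): returned 'BX', offset=6
After 5 (seek(9, SET)): offset=9
After 6 (seek(13, SET)): offset=13
After 7 (read(8)): returned 'BSR566WA', offset=21

Answer: BX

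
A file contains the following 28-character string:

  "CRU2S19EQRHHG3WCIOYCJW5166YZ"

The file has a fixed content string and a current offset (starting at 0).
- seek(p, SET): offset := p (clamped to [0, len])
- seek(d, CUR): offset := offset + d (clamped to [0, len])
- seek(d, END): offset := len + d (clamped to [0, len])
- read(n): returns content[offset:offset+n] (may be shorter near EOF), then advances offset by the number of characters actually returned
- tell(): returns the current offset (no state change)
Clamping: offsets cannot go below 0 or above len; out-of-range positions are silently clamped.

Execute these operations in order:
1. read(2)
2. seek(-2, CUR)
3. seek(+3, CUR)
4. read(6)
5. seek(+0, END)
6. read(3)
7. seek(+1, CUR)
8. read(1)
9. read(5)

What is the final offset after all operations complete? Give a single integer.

Answer: 28

Derivation:
After 1 (read(2)): returned 'CR', offset=2
After 2 (seek(-2, CUR)): offset=0
After 3 (seek(+3, CUR)): offset=3
After 4 (read(6)): returned '2S19EQ', offset=9
After 5 (seek(+0, END)): offset=28
After 6 (read(3)): returned '', offset=28
After 7 (seek(+1, CUR)): offset=28
After 8 (read(1)): returned '', offset=28
After 9 (read(5)): returned '', offset=28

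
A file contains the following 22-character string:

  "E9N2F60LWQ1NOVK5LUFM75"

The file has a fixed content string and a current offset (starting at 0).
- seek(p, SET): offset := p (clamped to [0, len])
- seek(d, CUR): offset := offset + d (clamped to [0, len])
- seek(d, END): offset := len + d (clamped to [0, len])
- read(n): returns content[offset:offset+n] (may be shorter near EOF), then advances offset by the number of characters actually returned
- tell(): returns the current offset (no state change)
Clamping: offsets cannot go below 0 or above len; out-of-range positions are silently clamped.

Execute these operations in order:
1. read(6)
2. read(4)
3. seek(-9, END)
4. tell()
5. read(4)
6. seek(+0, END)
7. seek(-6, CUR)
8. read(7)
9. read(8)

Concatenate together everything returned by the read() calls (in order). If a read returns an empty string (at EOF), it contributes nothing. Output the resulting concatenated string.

After 1 (read(6)): returned 'E9N2F6', offset=6
After 2 (read(4)): returned '0LWQ', offset=10
After 3 (seek(-9, END)): offset=13
After 4 (tell()): offset=13
After 5 (read(4)): returned 'VK5L', offset=17
After 6 (seek(+0, END)): offset=22
After 7 (seek(-6, CUR)): offset=16
After 8 (read(7)): returned 'LUFM75', offset=22
After 9 (read(8)): returned '', offset=22

Answer: E9N2F60LWQVK5LLUFM75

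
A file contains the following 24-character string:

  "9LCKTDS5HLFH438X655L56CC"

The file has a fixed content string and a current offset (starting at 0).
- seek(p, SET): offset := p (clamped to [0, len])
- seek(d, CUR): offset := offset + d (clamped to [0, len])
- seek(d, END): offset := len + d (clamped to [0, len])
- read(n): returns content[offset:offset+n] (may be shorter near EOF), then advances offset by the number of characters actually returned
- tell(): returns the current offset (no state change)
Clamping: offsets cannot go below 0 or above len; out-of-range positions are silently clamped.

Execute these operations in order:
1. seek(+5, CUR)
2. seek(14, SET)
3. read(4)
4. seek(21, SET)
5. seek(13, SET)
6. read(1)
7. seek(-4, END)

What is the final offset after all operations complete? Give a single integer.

Answer: 20

Derivation:
After 1 (seek(+5, CUR)): offset=5
After 2 (seek(14, SET)): offset=14
After 3 (read(4)): returned '8X65', offset=18
After 4 (seek(21, SET)): offset=21
After 5 (seek(13, SET)): offset=13
After 6 (read(1)): returned '3', offset=14
After 7 (seek(-4, END)): offset=20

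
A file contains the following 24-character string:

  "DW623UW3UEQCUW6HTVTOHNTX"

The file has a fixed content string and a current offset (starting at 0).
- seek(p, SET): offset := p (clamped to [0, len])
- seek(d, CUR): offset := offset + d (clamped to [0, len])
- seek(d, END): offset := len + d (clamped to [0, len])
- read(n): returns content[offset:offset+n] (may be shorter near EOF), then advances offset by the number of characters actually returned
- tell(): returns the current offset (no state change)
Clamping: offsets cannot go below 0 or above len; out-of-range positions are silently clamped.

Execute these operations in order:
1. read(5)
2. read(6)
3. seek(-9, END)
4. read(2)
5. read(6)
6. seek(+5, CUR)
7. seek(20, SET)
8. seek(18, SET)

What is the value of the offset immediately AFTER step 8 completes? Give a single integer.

After 1 (read(5)): returned 'DW623', offset=5
After 2 (read(6)): returned 'UW3UEQ', offset=11
After 3 (seek(-9, END)): offset=15
After 4 (read(2)): returned 'HT', offset=17
After 5 (read(6)): returned 'VTOHNT', offset=23
After 6 (seek(+5, CUR)): offset=24
After 7 (seek(20, SET)): offset=20
After 8 (seek(18, SET)): offset=18

Answer: 18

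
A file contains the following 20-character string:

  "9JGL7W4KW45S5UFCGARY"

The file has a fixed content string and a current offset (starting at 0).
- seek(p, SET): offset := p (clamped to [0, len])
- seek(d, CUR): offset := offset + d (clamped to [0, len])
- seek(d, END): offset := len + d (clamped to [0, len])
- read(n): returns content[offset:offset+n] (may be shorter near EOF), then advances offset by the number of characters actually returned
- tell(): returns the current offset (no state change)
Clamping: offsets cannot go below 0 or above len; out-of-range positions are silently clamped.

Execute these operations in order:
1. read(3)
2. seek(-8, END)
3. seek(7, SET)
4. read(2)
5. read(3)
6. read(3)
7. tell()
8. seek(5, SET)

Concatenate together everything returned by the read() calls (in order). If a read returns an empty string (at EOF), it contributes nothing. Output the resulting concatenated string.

After 1 (read(3)): returned '9JG', offset=3
After 2 (seek(-8, END)): offset=12
After 3 (seek(7, SET)): offset=7
After 4 (read(2)): returned 'KW', offset=9
After 5 (read(3)): returned '45S', offset=12
After 6 (read(3)): returned '5UF', offset=15
After 7 (tell()): offset=15
After 8 (seek(5, SET)): offset=5

Answer: 9JGKW45S5UF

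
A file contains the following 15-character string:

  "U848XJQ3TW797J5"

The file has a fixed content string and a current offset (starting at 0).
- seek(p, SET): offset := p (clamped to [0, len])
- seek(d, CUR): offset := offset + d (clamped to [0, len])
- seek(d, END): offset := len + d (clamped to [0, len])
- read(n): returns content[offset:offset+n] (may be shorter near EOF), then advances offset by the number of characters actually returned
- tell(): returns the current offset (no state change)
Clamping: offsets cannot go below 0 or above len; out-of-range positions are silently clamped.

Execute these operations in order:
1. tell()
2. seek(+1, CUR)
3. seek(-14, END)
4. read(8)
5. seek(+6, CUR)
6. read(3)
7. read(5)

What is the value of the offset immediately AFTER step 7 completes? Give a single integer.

Answer: 15

Derivation:
After 1 (tell()): offset=0
After 2 (seek(+1, CUR)): offset=1
After 3 (seek(-14, END)): offset=1
After 4 (read(8)): returned '848XJQ3T', offset=9
After 5 (seek(+6, CUR)): offset=15
After 6 (read(3)): returned '', offset=15
After 7 (read(5)): returned '', offset=15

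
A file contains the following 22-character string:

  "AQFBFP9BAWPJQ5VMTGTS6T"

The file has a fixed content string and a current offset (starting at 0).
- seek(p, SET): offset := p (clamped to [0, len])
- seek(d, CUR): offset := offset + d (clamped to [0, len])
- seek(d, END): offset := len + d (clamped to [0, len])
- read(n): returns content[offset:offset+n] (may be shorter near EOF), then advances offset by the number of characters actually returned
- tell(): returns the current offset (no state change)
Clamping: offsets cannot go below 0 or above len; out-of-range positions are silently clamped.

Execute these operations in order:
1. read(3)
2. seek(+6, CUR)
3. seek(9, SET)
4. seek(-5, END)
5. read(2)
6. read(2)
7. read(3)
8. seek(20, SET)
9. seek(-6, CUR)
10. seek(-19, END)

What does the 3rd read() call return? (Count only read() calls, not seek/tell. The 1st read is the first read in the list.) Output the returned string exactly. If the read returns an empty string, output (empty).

After 1 (read(3)): returned 'AQF', offset=3
After 2 (seek(+6, CUR)): offset=9
After 3 (seek(9, SET)): offset=9
After 4 (seek(-5, END)): offset=17
After 5 (read(2)): returned 'GT', offset=19
After 6 (read(2)): returned 'S6', offset=21
After 7 (read(3)): returned 'T', offset=22
After 8 (seek(20, SET)): offset=20
After 9 (seek(-6, CUR)): offset=14
After 10 (seek(-19, END)): offset=3

Answer: S6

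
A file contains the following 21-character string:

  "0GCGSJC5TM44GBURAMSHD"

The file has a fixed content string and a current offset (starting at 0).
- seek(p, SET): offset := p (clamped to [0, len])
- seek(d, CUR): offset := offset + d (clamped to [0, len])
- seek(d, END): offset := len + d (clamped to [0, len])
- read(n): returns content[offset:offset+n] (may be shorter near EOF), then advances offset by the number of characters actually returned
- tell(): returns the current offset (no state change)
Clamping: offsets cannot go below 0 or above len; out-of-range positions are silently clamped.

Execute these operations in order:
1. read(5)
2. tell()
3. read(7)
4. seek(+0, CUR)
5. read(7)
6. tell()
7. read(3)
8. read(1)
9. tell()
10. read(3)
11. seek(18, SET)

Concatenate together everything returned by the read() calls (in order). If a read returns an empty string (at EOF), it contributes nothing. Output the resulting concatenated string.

After 1 (read(5)): returned '0GCGS', offset=5
After 2 (tell()): offset=5
After 3 (read(7)): returned 'JC5TM44', offset=12
After 4 (seek(+0, CUR)): offset=12
After 5 (read(7)): returned 'GBURAMS', offset=19
After 6 (tell()): offset=19
After 7 (read(3)): returned 'HD', offset=21
After 8 (read(1)): returned '', offset=21
After 9 (tell()): offset=21
After 10 (read(3)): returned '', offset=21
After 11 (seek(18, SET)): offset=18

Answer: 0GCGSJC5TM44GBURAMSHD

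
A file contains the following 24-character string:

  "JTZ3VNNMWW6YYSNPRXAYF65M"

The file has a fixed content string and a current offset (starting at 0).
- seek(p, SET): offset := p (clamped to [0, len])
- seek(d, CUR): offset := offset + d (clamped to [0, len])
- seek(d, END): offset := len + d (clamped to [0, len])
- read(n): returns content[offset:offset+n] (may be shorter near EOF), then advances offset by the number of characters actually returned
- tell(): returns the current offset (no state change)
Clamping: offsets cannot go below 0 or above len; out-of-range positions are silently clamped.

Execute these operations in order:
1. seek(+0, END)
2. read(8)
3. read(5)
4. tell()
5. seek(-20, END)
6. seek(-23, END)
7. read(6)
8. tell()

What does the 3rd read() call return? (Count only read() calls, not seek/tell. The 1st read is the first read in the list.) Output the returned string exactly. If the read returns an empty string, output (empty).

After 1 (seek(+0, END)): offset=24
After 2 (read(8)): returned '', offset=24
After 3 (read(5)): returned '', offset=24
After 4 (tell()): offset=24
After 5 (seek(-20, END)): offset=4
After 6 (seek(-23, END)): offset=1
After 7 (read(6)): returned 'TZ3VNN', offset=7
After 8 (tell()): offset=7

Answer: TZ3VNN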